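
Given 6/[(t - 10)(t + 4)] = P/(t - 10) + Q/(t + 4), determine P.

Cover-up at t = 10: P = 6/(10 + 4) = 6/14 = 3/7


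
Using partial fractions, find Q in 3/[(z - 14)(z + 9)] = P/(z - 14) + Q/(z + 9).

Cover-up at z = -9: Q = 3/(-9 - 14) = -3/23


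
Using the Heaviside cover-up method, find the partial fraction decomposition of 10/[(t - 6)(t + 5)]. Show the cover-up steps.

Cover (t - 6): set t=6, get P = 10/(6 + 5) = 10/11. Cover (t + 5): set t=-5, get Q = 10/(-5 - 6) = -10/11.
Result: (10/11)/(t - 6) - (10/11)/(t + 5)


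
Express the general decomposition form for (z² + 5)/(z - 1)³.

Repeated linear factor (power 3): P/(z - 1) + Q/(z - 1)² + R/(z - 1)³


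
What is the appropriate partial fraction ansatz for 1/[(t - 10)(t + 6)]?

Distinct linear factors: α/(t - 10) + β/(t + 6)


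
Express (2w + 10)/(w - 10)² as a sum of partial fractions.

(2w + 10) = α(w - 10) + β. At w = 10: β = 2·10 + 10 = 30. Coeff of w: α = 2
Result: 2/(w - 10) + 30/(w - 10)²


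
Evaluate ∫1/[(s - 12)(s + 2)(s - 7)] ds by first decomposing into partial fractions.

Cover-up: α = 1/70, β = 1/126, γ = -1/45. Decomposition: (1/70)/(s - 12) + (1/126)/(s + 2) - (1/45)/(s - 7). Integrate each term: (1/70) ln|(s - 12)| + (1/126) ln|(s + 2)| - (1/45) ln|(s - 7)| + C


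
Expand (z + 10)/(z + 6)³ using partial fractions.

(z + 10) = P(z + 6)² + Q(z + 6) + R. At z = -6: R = 1·(-6) + 10 = 4. Coefficients: P = 0, Q = 1
Result: 1/(z + 6)² + 4/(z + 6)³


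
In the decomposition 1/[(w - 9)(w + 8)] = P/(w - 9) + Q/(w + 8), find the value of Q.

Cover-up at w = -8: Q = 1/(-8 - 9) = -1/17


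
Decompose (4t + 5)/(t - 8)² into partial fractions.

(4t + 5) = P(t - 8) + Q. At t = 8: Q = 4·8 + 5 = 37. Coeff of t: P = 4
Result: 4/(t - 8) + 37/(t - 8)²


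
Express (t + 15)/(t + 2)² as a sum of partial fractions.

(t + 15) = A(t + 2) + B. At t = -2: B = 1·(-2) + 15 = 13. Coeff of t: A = 1
Result: 1/(t + 2) + 13/(t + 2)²


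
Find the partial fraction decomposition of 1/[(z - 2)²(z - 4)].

Cover-up at z=4: R = 1/(4 - 2)² = 1/4. Cover-up at z=2: Q = 1/(2 - 4) = -1/2. Comparing z² coeff: P = -R = -1/4
Result: (-1/4)/(z - 2) - (1/2)/(z - 2)² + (1/4)/(z - 4)


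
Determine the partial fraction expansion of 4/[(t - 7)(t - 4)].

4/(t - 7)(t - 4) = P/(t - 7) + Q/(t - 4). P = 4/(7 - 4) = 4/3, Q = 4/(4 - 7) = -4/3
Result: (4/3)/(t - 7) - (4/3)/(t - 4)


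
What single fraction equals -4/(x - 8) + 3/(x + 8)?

Common denominator (x - 8)(x + 8). Numerator: -4(x + 8) + 3(x - 8) = (-4x - 32) + (3x - 24) = -x - 56
Result: (-x - 56)/[(x - 8)(x + 8)]


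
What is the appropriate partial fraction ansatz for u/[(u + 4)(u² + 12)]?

Linear + irreducible quadratic: A/(u + 4) + (Bu + C)/(u² + 12)


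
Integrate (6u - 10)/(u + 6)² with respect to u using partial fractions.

Decompose: A = 6, B = 6·(-6) - 10 = -46, so (6u - 10)/(u + 6)² = 6/(u + 6) - 46/(u + 6)². Integrate: ∫ A/(u + 6) du = 6 ln|(u + 6)|; ∫ B/(u + 6)² du = 46/(u + 6). Sum: 6 ln|(u + 6)| + 46/(u + 6) + C


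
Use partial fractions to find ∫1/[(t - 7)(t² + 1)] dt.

Cover-up at t=7: α = 1/(7²+1) = 1/50. Coeff matching: β = -1/50, γ = -7/50. Decomposition: (1/50)/(t - 7) - ((1/50)t + 7/50)/(t² + 1). Integrate: linear → ln, quadratic → (1/2)ln + arctan: (1/50) ln|(t - 7)| - (1/100) ln(t² + 1) - (7/50) arctan(t) + C


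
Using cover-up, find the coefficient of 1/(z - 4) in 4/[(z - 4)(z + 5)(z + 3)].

Cover (z - 4), set z=4: 4/[(4 + 5)(4 + 3)] = 4/63


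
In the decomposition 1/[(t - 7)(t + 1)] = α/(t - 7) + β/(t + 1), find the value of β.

Cover-up at t = -1: β = 1/(-1 - 7) = -1/8


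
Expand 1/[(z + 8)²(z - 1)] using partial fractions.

Cover-up at z=1: R = 1/(1 + 8)² = 1/81. Cover-up at z=-8: Q = 1/(-8 - 1) = -1/9. Comparing z² coeff: P = -R = -1/81
Result: (-1/81)/(z + 8) - (1/9)/(z + 8)² + (1/81)/(z - 1)


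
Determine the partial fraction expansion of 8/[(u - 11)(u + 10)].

8/(u - 11)(u + 10) = α/(u - 11) + β/(u + 10). α = 8/(11 + 10) = 8/21, β = 8/(-10 - 11) = -8/21
Result: (8/21)/(u - 11) - (8/21)/(u + 10)


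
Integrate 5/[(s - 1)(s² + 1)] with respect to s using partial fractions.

Cover-up at s=1: P = 5/(1²+1) = 5/2. Coeff matching: Q = -5/2, R = -5/2. Decomposition: (5/2)/(s - 1) - ((5/2)s + 5/2)/(s² + 1). Integrate: linear → ln, quadratic → (1/2)ln + arctan: (5/2) ln|(s - 1)| - (5/4) ln(s² + 1) - (5/2) arctan(s) + C


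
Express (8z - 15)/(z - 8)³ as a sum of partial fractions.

(8z - 15) = P(z - 8)² + Q(z - 8) + R. At z = 8: R = 8·8 - 15 = 49. Coefficients: P = 0, Q = 8
Result: 8/(z - 8)² + 49/(z - 8)³


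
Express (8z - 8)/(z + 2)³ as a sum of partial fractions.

(8z - 8) = A(z + 2)² + B(z + 2) + C. At z = -2: C = 8·(-2) - 8 = -24. Coefficients: A = 0, B = 8
Result: 8/(z + 2)² - 24/(z + 2)³


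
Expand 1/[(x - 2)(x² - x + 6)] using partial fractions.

Cover-up at x = 2: P = 1/(2² - 1·2 + 6) = 1/8. Then Q = -P = -1/8, R = -P·(-1 + 2) = -1/8
Result: (1/8)/(x - 2) - ((1/8)x + 1/8)/(x² - x + 6)


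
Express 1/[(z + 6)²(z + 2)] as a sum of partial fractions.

Cover-up at z=-2: C = 1/(-2 + 6)² = 1/16. Cover-up at z=-6: B = 1/(-6 + 2) = -1/4. Comparing z² coeff: A = -C = -1/16
Result: (-1/16)/(z + 6) - (1/4)/(z + 6)² + (1/16)/(z + 2)


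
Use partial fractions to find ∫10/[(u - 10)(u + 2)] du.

Decompose: 10/[(u - 10)(u + 2)] = (5/6)/(u - 10) - (5/6)/(u + 2). Integrate each term: (5/6) ln|(u - 10)| - (5/6) ln|(u + 2)| + C


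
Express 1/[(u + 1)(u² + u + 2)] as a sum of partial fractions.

Cover-up at u = -1: α = 1/((-1)² + 1·(-1) + 2) = 1/2. Then β = -α = -1/2, γ = -α·(1 - 1) = 0
Result: (1/2)/(u + 1) - ((1/2)u)/(u² + u + 2)


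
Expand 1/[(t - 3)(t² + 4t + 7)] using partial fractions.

Cover-up at t = 3: P = 1/(3² + 4·3 + 7) = 1/28. Then Q = -P = -1/28, R = -P·(4 + 3) = -1/4
Result: (1/28)/(t - 3) - ((1/28)t + 1/4)/(t² + 4t + 7)


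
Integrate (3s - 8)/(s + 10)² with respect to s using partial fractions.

Decompose: α = 3, β = 3·(-10) - 8 = -38, so (3s - 8)/(s + 10)² = 3/(s + 10) - 38/(s + 10)². Integrate: ∫ α/(s + 10) ds = 3 ln|(s + 10)|; ∫ β/(s + 10)² ds = 38/(s + 10). Sum: 3 ln|(s + 10)| + 38/(s + 10) + C


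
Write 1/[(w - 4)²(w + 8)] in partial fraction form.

Cover-up at w=-8: γ = 1/(-8 - 4)² = 1/144. Cover-up at w=4: β = 1/(4 + 8) = 1/12. Comparing w² coeff: α = -γ = -1/144
Result: (-1/144)/(w - 4) + (1/12)/(w - 4)² + (1/144)/(w + 8)


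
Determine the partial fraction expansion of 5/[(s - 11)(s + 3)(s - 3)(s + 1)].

Using Heaviside cover-up: (5/1344)/(s - 11) - (5/168)/(s + 3) - (5/192)/(s - 3) + (5/96)/(s + 1)


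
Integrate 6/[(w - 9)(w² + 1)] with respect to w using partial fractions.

Cover-up at w=9: P = 6/(9²+1) = 3/41. Coeff matching: Q = -3/41, R = -27/41. Decomposition: (3/41)/(w - 9) - ((3/41)w + 27/41)/(w² + 1). Integrate: linear → ln, quadratic → (1/2)ln + arctan: (3/41) ln|(w - 9)| - (3/82) ln(w² + 1) - (27/41) arctan(w) + C


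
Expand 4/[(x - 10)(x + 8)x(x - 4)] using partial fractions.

Using Heaviside cover-up: (1/270)/(x - 10) - (1/432)/(x + 8) + (1/80)/x - (1/72)/(x - 4)


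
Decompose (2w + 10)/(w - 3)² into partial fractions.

(2w + 10) = A(w - 3) + B. At w = 3: B = 2·3 + 10 = 16. Coeff of w: A = 2
Result: 2/(w - 3) + 16/(w - 3)²


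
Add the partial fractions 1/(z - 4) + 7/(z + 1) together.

Common denominator (z - 4)(z + 1). Numerator: 1(z + 1) + 7(z - 4) = (z + 1) + (7z - 28) = 8z - 27
Result: (8z - 27)/[(z - 4)(z + 1)]


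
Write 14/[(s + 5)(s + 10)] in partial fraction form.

14/(s + 5)(s + 10) = A/(s + 5) + B/(s + 10). A = 14/(-5 + 10) = 14/5, B = 14/(-10 + 5) = -14/5
Result: (14/5)/(s + 5) - (14/5)/(s + 10)


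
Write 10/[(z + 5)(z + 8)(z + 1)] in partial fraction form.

Using cover-up method: α = -5/6, β = 10/21, γ = 5/14
Result: (-5/6)/(z + 5) + (10/21)/(z + 8) + (5/14)/(z + 1)


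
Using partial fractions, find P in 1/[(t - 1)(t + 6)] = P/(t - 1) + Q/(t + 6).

Cover-up at t = 1: P = 1/(1 + 6) = 1/7


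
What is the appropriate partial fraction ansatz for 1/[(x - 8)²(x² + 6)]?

Repeated linear + quadratic: A/(x - 8) + B/(x - 8)² + (Cx + D)/(x² + 6)


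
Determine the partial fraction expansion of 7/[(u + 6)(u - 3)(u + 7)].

Using cover-up method: α = -7/9, β = 7/90, γ = 7/10
Result: (-7/9)/(u + 6) + (7/90)/(u - 3) + (7/10)/(u + 7)


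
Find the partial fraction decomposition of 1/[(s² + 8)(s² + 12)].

Coefficient matching gives α = γ = 0, β = 1/(12-8) = 1/4, δ = -β = -1/4
Result: (1/4)/(s² + 8) - (1/4)/(s² + 12)


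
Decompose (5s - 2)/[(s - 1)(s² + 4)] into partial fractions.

At s=1: P = (5·1 - 2)/(1² + 4) = 3/5. Q = -P = -3/5, R = 5 - 1·P = 22/5
Result: (3/5)/(s - 1) - ((3/5)s - 22/5)/(s² + 4)


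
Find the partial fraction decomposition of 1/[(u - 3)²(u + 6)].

Cover-up at u=-6: R = 1/(-6 - 3)² = 1/81. Cover-up at u=3: Q = 1/(3 + 6) = 1/9. Comparing u² coeff: P = -R = -1/81
Result: (-1/81)/(u - 3) + (1/9)/(u - 3)² + (1/81)/(u + 6)


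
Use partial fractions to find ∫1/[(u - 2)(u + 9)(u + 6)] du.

Cover-up: P = 1/88, Q = 1/33, R = -1/24. Decomposition: (1/88)/(u - 2) + (1/33)/(u + 9) - (1/24)/(u + 6). Integrate each term: (1/88) ln|(u - 2)| + (1/33) ln|(u + 9)| - (1/24) ln|(u + 6)| + C


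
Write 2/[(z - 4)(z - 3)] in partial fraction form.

2/(z - 4)(z - 3) = A/(z - 4) + B/(z - 3). A = 2/(4 - 3) = 2, B = 2/(3 - 4) = -2
Result: 2/(z - 4) - 2/(z - 3)


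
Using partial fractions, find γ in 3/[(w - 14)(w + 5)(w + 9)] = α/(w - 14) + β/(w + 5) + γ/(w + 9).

Cover-up at w = -9: γ = 3/[(-9 - 14)(-9 + 5)] = 3/[(-23)(-4)] = 3/92


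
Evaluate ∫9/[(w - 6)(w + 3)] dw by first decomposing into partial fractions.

Decompose: 9/[(w - 6)(w + 3)] = 1/(w - 6) - 1/(w + 3). Integrate each term: ln|(w - 6)| - ln|(w + 3)| + C


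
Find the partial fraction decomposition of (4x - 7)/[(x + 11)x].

At x=-11: P = (4·(-11) - 7)/(-11 - 0) = 51/11. At x=0: Q = (4·0 - 7)/(0 + 11) = -7/11
Result: (51/11)/(x + 11) - (7/11)/x


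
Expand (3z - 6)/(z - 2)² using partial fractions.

(3z - 6) = α(z - 2) + β. At z = 2: β = 3·2 - 6 = 0. Coeff of z: α = 3
Result: 3/(z - 2)


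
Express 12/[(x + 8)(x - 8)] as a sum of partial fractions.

12/(x + 8)(x - 8) = A/(x + 8) + B/(x - 8). A = 12/(-8 - 8) = -3/4, B = 12/(8 + 8) = 3/4
Result: (-3/4)/(x + 8) + (3/4)/(x - 8)


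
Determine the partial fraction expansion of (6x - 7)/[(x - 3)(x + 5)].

At x=3: α = (6·3 - 7)/(3 + 5) = 11/8. At x=-5: β = (6·(-5) - 7)/(-5 - 3) = 37/8
Result: (11/8)/(x - 3) + (37/8)/(x + 5)


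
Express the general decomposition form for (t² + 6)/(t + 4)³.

Repeated linear factor (power 3): P/(t + 4) + Q/(t + 4)² + R/(t + 4)³


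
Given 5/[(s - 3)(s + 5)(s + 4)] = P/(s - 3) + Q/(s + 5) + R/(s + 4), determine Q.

Cover-up at s = -5: Q = 5/[(-5 - 3)(-5 + 4)] = 5/[(-8)(-1)] = 5/8


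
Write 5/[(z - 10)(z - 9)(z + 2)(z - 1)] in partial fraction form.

Using Heaviside cover-up: (5/108)/(z - 10) - (5/88)/(z - 9) - (5/396)/(z + 2) + (5/216)/(z - 1)


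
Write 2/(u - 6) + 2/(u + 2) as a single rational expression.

Common denominator (u - 6)(u + 2). Numerator: 2(u + 2) + 2(u - 6) = (2u + 4) + (2u - 12) = 4u - 8
Result: (4u - 8)/[(u - 6)(u + 2)]


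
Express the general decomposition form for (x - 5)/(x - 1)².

Repeated linear factor: α/(x - 1) + β/(x - 1)²


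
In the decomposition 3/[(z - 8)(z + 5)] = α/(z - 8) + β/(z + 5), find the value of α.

Cover-up at z = 8: α = 3/(8 + 5) = 3/13


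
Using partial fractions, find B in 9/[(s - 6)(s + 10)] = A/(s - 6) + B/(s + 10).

Cover-up at s = -10: B = 9/(-10 - 6) = -9/16


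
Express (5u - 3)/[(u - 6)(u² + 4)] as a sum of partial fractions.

At u=6: P = (5·6 - 3)/(6² + 4) = 27/40. Q = -P = -27/40, R = 5 - 6·P = 19/20
Result: (27/40)/(u - 6) - ((27/40)u - 19/20)/(u² + 4)


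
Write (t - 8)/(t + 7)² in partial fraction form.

(t - 8) = α(t + 7) + β. At t = -7: β = 1·(-7) - 8 = -15. Coeff of t: α = 1
Result: 1/(t + 7) - 15/(t + 7)²


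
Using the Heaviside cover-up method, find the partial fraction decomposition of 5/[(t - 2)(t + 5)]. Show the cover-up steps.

Cover (t - 2): set t=2, get α = 5/(2 + 5) = 5/7. Cover (t + 5): set t=-5, get β = 5/(-5 - 2) = -5/7.
Result: (5/7)/(t - 2) - (5/7)/(t + 5)


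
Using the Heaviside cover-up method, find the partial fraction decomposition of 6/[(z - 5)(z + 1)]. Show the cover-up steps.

Cover (z - 5): set z=5, get P = 6/(5 + 1) = 1. Cover (z + 1): set z=-1, get Q = 6/(-1 - 5) = -1.
Result: 1/(z - 5) - 1/(z + 1)


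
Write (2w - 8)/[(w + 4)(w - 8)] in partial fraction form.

At w=-4: A = (2·(-4) - 8)/(-4 - 8) = 4/3. At w=8: B = (2·8 - 8)/(8 + 4) = 2/3
Result: (4/3)/(w + 4) + (2/3)/(w - 8)


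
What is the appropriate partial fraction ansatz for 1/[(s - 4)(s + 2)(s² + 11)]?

Two linear + quadratic: P/(s - 4) + Q/(s + 2) + (Rs + S)/(s² + 11)


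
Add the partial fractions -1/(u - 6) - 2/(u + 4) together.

Common denominator (u - 6)(u + 4). Numerator: -1(u + 4) - 2(u - 6) = (-u - 4) - (2u - 12) = -3u + 8
Result: (-3u + 8)/[(u - 6)(u + 4)]


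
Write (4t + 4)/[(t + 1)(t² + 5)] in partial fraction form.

At t=-1: P = (4·(-1) + 4)/((-1)² + 5) = 0. Q = -P = 0, R = 4 - (-1)·P = 4
Result: (4)/(t² + 5)


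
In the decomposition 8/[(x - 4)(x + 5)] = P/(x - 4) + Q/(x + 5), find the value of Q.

Cover-up at x = -5: Q = 8/(-5 - 4) = -8/9


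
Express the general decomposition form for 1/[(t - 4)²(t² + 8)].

Repeated linear + quadratic: A/(t - 4) + B/(t - 4)² + (Ct + D)/(t² + 8)


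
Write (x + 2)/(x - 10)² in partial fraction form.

(x + 2) = α(x - 10) + β. At x = 10: β = 1·10 + 2 = 12. Coeff of x: α = 1
Result: 1/(x - 10) + 12/(x - 10)²


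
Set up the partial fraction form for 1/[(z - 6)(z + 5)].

Distinct linear factors: P/(z - 6) + Q/(z + 5)


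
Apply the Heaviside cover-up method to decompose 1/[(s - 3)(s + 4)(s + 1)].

Cover (s - 3), s=3: P = 1/[(3 + 4)(3 + 1)] = 1/28. Cover (s + 4), s=-4: Q = 1/[(-4 - 3)(-4 + 1)] = 1/21. Cover (s + 1), s=-1: R = 1/[(-1 - 3)(-1 + 4)] = -1/12.
Result: (1/28)/(s - 3) + (1/21)/(s + 4) - (1/12)/(s + 1)


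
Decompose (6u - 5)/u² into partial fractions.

(6u - 5) = Pu + Q. At u = 0: Q = 6·0 - 5 = -5. Coeff of u: P = 6
Result: 6/u - 5/u²


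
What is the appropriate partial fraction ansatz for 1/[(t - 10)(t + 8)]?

Distinct linear factors: P/(t - 10) + Q/(t + 8)


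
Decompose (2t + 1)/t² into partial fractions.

(2t + 1) = At + B. At t = 0: B = 2·0 + 1 = 1. Coeff of t: A = 2
Result: 2/t + 1/t²


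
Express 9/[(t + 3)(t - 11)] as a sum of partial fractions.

9/(t + 3)(t - 11) = P/(t + 3) + Q/(t - 11). P = 9/(-3 - 11) = -9/14, Q = 9/(11 + 3) = 9/14
Result: (-9/14)/(t + 3) + (9/14)/(t - 11)


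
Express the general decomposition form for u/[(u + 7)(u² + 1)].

Linear + irreducible quadratic: P/(u + 7) + (Qu + R)/(u² + 1)


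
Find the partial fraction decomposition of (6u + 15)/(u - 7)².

(6u + 15) = A(u - 7) + B. At u = 7: B = 6·7 + 15 = 57. Coeff of u: A = 6
Result: 6/(u - 7) + 57/(u - 7)²


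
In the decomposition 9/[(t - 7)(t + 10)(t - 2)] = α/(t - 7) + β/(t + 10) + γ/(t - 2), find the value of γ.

Cover-up at t = 2: γ = 9/[(2 - 7)(2 + 10)] = 9/[(-5)(12)] = -9/60 = -3/20


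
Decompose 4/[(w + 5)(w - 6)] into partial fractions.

4/(w + 5)(w - 6) = P/(w + 5) + Q/(w - 6). P = 4/(-5 - 6) = -4/11, Q = 4/(6 + 5) = 4/11
Result: (-4/11)/(w + 5) + (4/11)/(w - 6)


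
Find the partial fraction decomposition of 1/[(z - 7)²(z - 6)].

Cover-up at z=6: R = 1/(6 - 7)² = 1. Cover-up at z=7: Q = 1/(7 - 6) = 1. Comparing z² coeff: P = -R = -1
Result: -1/(z - 7) + 1/(z - 7)² + 1/(z - 6)


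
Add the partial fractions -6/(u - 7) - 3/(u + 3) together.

Common denominator (u - 7)(u + 3). Numerator: -6(u + 3) - 3(u - 7) = (-6u - 18) - (3u - 21) = -9u + 3
Result: (-9u + 3)/[(u - 7)(u + 3)]


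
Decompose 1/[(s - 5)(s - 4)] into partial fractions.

1/(s - 5)(s - 4) = A/(s - 5) + B/(s - 4). A = 1/(5 - 4) = 1, B = 1/(4 - 5) = -1
Result: 1/(s - 5) - 1/(s - 4)


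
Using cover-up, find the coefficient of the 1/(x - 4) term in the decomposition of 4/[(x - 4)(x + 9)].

Cover (x - 4), set x=4: 4/((x + 9) at x=4) = 4/(13) = 4/13


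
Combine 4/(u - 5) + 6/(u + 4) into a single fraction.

Common denominator (u - 5)(u + 4). Numerator: 4(u + 4) + 6(u - 5) = (4u + 16) + (6u - 30) = 10u - 14
Result: (10u - 14)/[(u - 5)(u + 4)]


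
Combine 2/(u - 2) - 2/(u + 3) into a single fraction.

Common denominator (u - 2)(u + 3). Numerator: 2(u + 3) - 2(u - 2) = (2u + 6) - (2u - 4) = 10
Result: (10)/[(u - 2)(u + 3)]


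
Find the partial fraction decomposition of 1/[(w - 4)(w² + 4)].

Cover-up at w = 4: P = 1/(4² + 4) = 1/20. Then Q = -P = -1/20, R = -P·(0 + 4) = -1/5
Result: (1/20)/(w - 4) - ((1/20)w + 1/5)/(w² + 4)


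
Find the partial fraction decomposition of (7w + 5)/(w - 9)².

(7w + 5) = A(w - 9) + B. At w = 9: B = 7·9 + 5 = 68. Coeff of w: A = 7
Result: 7/(w - 9) + 68/(w - 9)²


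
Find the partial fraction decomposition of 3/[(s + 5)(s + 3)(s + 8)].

Using cover-up method: P = -1/2, Q = 3/10, R = 1/5
Result: (-1/2)/(s + 5) + (3/10)/(s + 3) + (1/5)/(s + 8)


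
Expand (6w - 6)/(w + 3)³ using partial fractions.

(6w - 6) = P(w + 3)² + Q(w + 3) + R. At w = -3: R = 6·(-3) - 6 = -24. Coefficients: P = 0, Q = 6
Result: 6/(w + 3)² - 24/(w + 3)³


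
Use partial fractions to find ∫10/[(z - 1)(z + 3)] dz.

Decompose: 10/[(z - 1)(z + 3)] = (5/2)/(z - 1) - (5/2)/(z + 3). Integrate each term: (5/2) ln|(z - 1)| - (5/2) ln|(z + 3)| + C


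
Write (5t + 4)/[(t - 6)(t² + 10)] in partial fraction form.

At t=6: A = (5·6 + 4)/(6² + 10) = 17/23. B = -A = -17/23, C = 5 - 6·A = 13/23
Result: (17/23)/(t - 6) - ((17/23)t - 13/23)/(t² + 10)


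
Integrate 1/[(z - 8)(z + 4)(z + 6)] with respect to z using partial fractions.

Cover-up: P = 1/168, Q = -1/24, R = 1/28. Decomposition: (1/168)/(z - 8) - (1/24)/(z + 4) + (1/28)/(z + 6). Integrate each term: (1/168) ln|(z - 8)| - (1/24) ln|(z + 4)| + (1/28) ln|(z + 6)| + C


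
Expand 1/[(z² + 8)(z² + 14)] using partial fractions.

Coefficient matching gives α = γ = 0, β = 1/(14-8) = 1/6, δ = -β = -1/6
Result: (1/6)/(z² + 8) - (1/6)/(z² + 14)


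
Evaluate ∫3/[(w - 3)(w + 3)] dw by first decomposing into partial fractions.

Decompose: 3/[(w - 3)(w + 3)] = (1/2)/(w - 3) - (1/2)/(w + 3). Integrate each term: (1/2) ln|(w - 3)| - (1/2) ln|(w + 3)| + C


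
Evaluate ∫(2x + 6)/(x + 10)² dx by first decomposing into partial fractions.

Decompose: α = 2, β = 2·(-10) + 6 = -14, so (2x + 6)/(x + 10)² = 2/(x + 10) - 14/(x + 10)². Integrate: ∫ α/(x + 10) dx = 2 ln|(x + 10)|; ∫ β/(x + 10)² dx = 14/(x + 10). Sum: 2 ln|(x + 10)| + 14/(x + 10) + C


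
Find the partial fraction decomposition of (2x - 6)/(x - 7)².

(2x - 6) = α(x - 7) + β. At x = 7: β = 2·7 - 6 = 8. Coeff of x: α = 2
Result: 2/(x - 7) + 8/(x - 7)²


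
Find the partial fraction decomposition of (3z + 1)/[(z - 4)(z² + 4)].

At z=4: P = (3·4 + 1)/(4² + 4) = 13/20. Q = -P = -13/20, R = 3 - 4·P = 2/5
Result: (13/20)/(z - 4) - ((13/20)z - 2/5)/(z² + 4)


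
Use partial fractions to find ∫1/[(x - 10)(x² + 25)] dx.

Cover-up at x=10: α = 1/(10²+25) = 1/125. Coeff matching: β = -1/125, γ = -2/25. Decomposition: (1/125)/(x - 10) - ((1/125)x + 2/25)/(x² + 25). Integrate: linear → ln, quadratic → (1/2)ln + arctan: (1/125) ln|(x - 10)| - (1/250) ln(x² + 25) - (2/125) arctan(x/5) + C


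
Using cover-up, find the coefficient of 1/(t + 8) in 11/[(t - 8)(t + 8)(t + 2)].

Cover (t + 8), set t=-8: 11/[(-8 - 8)(-8 + 2)] = 11/96


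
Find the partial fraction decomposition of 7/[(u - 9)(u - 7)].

7/(u - 9)(u - 7) = A/(u - 9) + B/(u - 7). A = 7/(9 - 7) = 7/2, B = 7/(7 - 9) = -7/2
Result: (7/2)/(u - 9) - (7/2)/(u - 7)


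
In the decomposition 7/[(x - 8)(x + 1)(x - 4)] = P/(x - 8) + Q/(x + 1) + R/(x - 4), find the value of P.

Cover-up at x = 8: P = 7/[(8 + 1)(8 - 4)] = 7/[(9)(4)] = 7/36


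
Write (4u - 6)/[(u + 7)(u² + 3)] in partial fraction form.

At u=-7: P = (4·(-7) - 6)/((-7)² + 3) = -17/26. Q = -P = 17/26, R = 4 - (-7)·P = -15/26
Result: (-17/26)/(u + 7) + ((17/26)u - 15/26)/(u² + 3)


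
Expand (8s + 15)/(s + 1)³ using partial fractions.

(8s + 15) = A(s + 1)² + B(s + 1) + C. At s = -1: C = 8·(-1) + 15 = 7. Coefficients: A = 0, B = 8
Result: 8/(s + 1)² + 7/(s + 1)³


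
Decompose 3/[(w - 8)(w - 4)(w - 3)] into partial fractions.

Using cover-up method: P = 3/20, Q = -3/4, R = 3/5
Result: (3/20)/(w - 8) - (3/4)/(w - 4) + (3/5)/(w - 3)


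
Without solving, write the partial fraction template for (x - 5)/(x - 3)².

Repeated linear factor: A/(x - 3) + B/(x - 3)²


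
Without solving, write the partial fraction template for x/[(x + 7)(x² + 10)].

Linear + irreducible quadratic: P/(x + 7) + (Qx + R)/(x² + 10)


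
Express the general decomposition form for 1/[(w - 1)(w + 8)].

Distinct linear factors: A/(w - 1) + B/(w + 8)


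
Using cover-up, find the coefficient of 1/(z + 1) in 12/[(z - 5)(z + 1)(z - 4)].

Cover (z + 1), set z=-1: 12/[(-1 - 5)(-1 - 4)] = 2/5


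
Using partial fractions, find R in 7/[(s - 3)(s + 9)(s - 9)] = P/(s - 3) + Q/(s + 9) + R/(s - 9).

Cover-up at s = 9: R = 7/[(9 - 3)(9 + 9)] = 7/[(6)(18)] = 7/108


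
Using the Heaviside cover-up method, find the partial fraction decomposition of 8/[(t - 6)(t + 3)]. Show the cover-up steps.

Cover (t - 6): set t=6, get α = 8/(6 + 3) = 8/9. Cover (t + 3): set t=-3, get β = 8/(-3 - 6) = -8/9.
Result: (8/9)/(t - 6) - (8/9)/(t + 3)


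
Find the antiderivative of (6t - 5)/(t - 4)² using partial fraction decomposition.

Decompose: A = 6, B = 6·4 - 5 = 19, so (6t - 5)/(t - 4)² = 6/(t - 4) + 19/(t - 4)². Integrate: ∫ A/(t - 4) dt = 6 ln|(t - 4)|; ∫ B/(t - 4)² dt = -19/(t - 4). Sum: 6 ln|(t - 4)| - 19/(t - 4) + C


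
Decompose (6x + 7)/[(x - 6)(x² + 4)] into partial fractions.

At x=6: α = (6·6 + 7)/(6² + 4) = 43/40. β = -α = -43/40, γ = 6 - 6·α = -9/20
Result: (43/40)/(x - 6) - ((43/40)x + 9/20)/(x² + 4)


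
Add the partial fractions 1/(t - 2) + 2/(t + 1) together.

Common denominator (t - 2)(t + 1). Numerator: 1(t + 1) + 2(t - 2) = (t + 1) + (2t - 4) = 3t - 3
Result: (3t - 3)/[(t - 2)(t + 1)]


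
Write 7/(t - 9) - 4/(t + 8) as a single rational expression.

Common denominator (t - 9)(t + 8). Numerator: 7(t + 8) - 4(t - 9) = (7t + 56) - (4t - 36) = 3t + 92
Result: (3t + 92)/[(t - 9)(t + 8)]


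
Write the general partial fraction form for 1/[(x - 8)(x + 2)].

Distinct linear factors: α/(x - 8) + β/(x + 2)


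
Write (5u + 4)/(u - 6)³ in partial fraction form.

(5u + 4) = α(u - 6)² + β(u - 6) + γ. At u = 6: γ = 5·6 + 4 = 34. Coefficients: α = 0, β = 5
Result: 5/(u - 6)² + 34/(u - 6)³


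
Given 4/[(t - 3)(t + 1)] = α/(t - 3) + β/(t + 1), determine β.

Cover-up at t = -1: β = 4/(-1 - 3) = -4/4 = -1


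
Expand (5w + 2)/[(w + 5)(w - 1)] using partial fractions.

At w=-5: α = (5·(-5) + 2)/(-5 - 1) = 23/6. At w=1: β = (5·1 + 2)/(1 + 5) = 7/6
Result: (23/6)/(w + 5) + (7/6)/(w - 1)


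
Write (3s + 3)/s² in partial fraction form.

(3s + 3) = αs + β. At s = 0: β = 3·0 + 3 = 3. Coeff of s: α = 3
Result: 3/s + 3/s²


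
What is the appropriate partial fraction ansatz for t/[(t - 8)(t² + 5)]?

Linear + irreducible quadratic: P/(t - 8) + (Qt + R)/(t² + 5)


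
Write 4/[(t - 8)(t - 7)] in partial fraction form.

4/(t - 8)(t - 7) = P/(t - 8) + Q/(t - 7). P = 4/(8 - 7) = 4, Q = 4/(7 - 8) = -4
Result: 4/(t - 8) - 4/(t - 7)


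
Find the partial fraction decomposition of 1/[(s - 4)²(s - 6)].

Cover-up at s=6: R = 1/(6 - 4)² = 1/4. Cover-up at s=4: Q = 1/(4 - 6) = -1/2. Comparing s² coeff: P = -R = -1/4
Result: (-1/4)/(s - 4) - (1/2)/(s - 4)² + (1/4)/(s - 6)


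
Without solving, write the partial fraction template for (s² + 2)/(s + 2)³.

Repeated linear factor (power 3): P/(s + 2) + Q/(s + 2)² + R/(s + 2)³


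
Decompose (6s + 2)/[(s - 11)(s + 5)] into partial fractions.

At s=11: P = (6·11 + 2)/(11 + 5) = 17/4. At s=-5: Q = (6·(-5) + 2)/(-5 - 11) = 7/4
Result: (17/4)/(s - 11) + (7/4)/(s + 5)


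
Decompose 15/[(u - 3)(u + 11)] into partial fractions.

15/(u - 3)(u + 11) = P/(u - 3) + Q/(u + 11). P = 15/(3 + 11) = 15/14, Q = 15/(-11 - 3) = -15/14
Result: (15/14)/(u - 3) - (15/14)/(u + 11)


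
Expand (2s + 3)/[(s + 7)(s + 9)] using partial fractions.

At s=-7: P = (2·(-7) + 3)/(-7 + 9) = -11/2. At s=-9: Q = (2·(-9) + 3)/(-9 + 7) = 15/2
Result: (-11/2)/(s + 7) + (15/2)/(s + 9)


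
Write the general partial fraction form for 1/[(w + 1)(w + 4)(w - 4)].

Three distinct linear factors: P/(w + 1) + Q/(w + 4) + R/(w - 4)


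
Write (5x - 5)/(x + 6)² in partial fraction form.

(5x - 5) = A(x + 6) + B. At x = -6: B = 5·(-6) - 5 = -35. Coeff of x: A = 5
Result: 5/(x + 6) - 35/(x + 6)²


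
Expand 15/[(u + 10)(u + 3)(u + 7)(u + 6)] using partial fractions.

Using Heaviside cover-up: (-5/28)/(u + 10) + (5/28)/(u + 3) + (5/4)/(u + 7) - (5/4)/(u + 6)


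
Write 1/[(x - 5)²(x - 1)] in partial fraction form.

Cover-up at x=1: γ = 1/(1 - 5)² = 1/16. Cover-up at x=5: β = 1/(5 - 1) = 1/4. Comparing x² coeff: α = -γ = -1/16
Result: (-1/16)/(x - 5) + (1/4)/(x - 5)² + (1/16)/(x - 1)


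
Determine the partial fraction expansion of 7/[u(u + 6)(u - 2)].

Using cover-up method: P = -7/12, Q = 7/48, R = 7/16
Result: (-7/12)/u + (7/48)/(u + 6) + (7/16)/(u - 2)


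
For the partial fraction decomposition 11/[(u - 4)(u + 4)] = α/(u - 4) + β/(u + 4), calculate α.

Cover-up at u = 4: α = 11/(4 + 4) = 11/8


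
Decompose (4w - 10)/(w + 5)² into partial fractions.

(4w - 10) = A(w + 5) + B. At w = -5: B = 4·(-5) - 10 = -30. Coeff of w: A = 4
Result: 4/(w + 5) - 30/(w + 5)²


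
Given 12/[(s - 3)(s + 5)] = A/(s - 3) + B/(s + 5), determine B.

Cover-up at s = -5: B = 12/(-5 - 3) = -12/8 = -3/2


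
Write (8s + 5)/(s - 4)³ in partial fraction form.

(8s + 5) = P(s - 4)² + Q(s - 4) + R. At s = 4: R = 8·4 + 5 = 37. Coefficients: P = 0, Q = 8
Result: 8/(s - 4)² + 37/(s - 4)³


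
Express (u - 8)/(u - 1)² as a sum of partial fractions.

(u - 8) = P(u - 1) + Q. At u = 1: Q = 1·1 - 8 = -7. Coeff of u: P = 1
Result: 1/(u - 1) - 7/(u - 1)²


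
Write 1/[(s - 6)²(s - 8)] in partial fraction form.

Cover-up at s=8: γ = 1/(8 - 6)² = 1/4. Cover-up at s=6: β = 1/(6 - 8) = -1/2. Comparing s² coeff: α = -γ = -1/4
Result: (-1/4)/(s - 6) - (1/2)/(s - 6)² + (1/4)/(s - 8)


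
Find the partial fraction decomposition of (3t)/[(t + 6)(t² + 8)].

At t=-6: P = (3·(-6) + 0)/((-6)² + 8) = -9/22. Q = -P = 9/22, R = 3 - (-6)·P = 6/11
Result: (-9/22)/(t + 6) + ((9/22)t + 6/11)/(t² + 8)


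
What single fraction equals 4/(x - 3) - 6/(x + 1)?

Common denominator (x - 3)(x + 1). Numerator: 4(x + 1) - 6(x - 3) = (4x + 4) - (6x - 18) = -2x + 22
Result: (-2x + 22)/[(x - 3)(x + 1)]


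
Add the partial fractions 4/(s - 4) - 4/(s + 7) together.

Common denominator (s - 4)(s + 7). Numerator: 4(s + 7) - 4(s - 4) = (4s + 28) - (4s - 16) = 44
Result: (44)/[(s - 4)(s + 7)]


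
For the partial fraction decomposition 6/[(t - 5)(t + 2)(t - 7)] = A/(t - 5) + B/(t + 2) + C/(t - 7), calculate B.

Cover-up at t = -2: B = 6/[(-2 - 5)(-2 - 7)] = 6/[(-7)(-9)] = 6/63 = 2/21


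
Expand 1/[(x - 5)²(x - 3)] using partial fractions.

Cover-up at x=3: C = 1/(3 - 5)² = 1/4. Cover-up at x=5: B = 1/(5 - 3) = 1/2. Comparing x² coeff: A = -C = -1/4
Result: (-1/4)/(x - 5) + (1/2)/(x - 5)² + (1/4)/(x - 3)


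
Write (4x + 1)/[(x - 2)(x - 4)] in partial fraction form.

At x=2: A = (4·2 + 1)/(2 - 4) = -9/2. At x=4: B = (4·4 + 1)/(4 - 2) = 17/2
Result: (-9/2)/(x - 2) + (17/2)/(x - 4)


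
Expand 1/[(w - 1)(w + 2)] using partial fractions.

1/(w - 1)(w + 2) = P/(w - 1) + Q/(w + 2). P = 1/(1 + 2) = 1/3, Q = 1/(-2 - 1) = -1/3
Result: (1/3)/(w - 1) - (1/3)/(w + 2)


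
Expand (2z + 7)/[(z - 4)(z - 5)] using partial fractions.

At z=4: A = (2·4 + 7)/(4 - 5) = -15. At z=5: B = (2·5 + 7)/(5 - 4) = 17
Result: -15/(z - 4) + 17/(z - 5)


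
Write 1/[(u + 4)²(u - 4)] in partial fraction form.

Cover-up at u=4: R = 1/(4 + 4)² = 1/64. Cover-up at u=-4: Q = 1/(-4 - 4) = -1/8. Comparing u² coeff: P = -R = -1/64
Result: (-1/64)/(u + 4) - (1/8)/(u + 4)² + (1/64)/(u - 4)


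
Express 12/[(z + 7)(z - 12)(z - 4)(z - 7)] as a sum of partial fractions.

Using Heaviside cover-up: (-6/1463)/(z + 7) + (3/190)/(z - 12) + (1/22)/(z - 4) - (2/35)/(z - 7)


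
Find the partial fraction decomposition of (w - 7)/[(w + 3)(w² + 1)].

At w=-3: α = (1·(-3) - 7)/((-3)² + 1) = -1. β = -α = 1, γ = 1 - (-3)·α = -2
Result: -1/(w + 3) + (w - 2)/(w² + 1)


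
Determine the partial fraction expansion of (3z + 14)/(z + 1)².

(3z + 14) = A(z + 1) + B. At z = -1: B = 3·(-1) + 14 = 11. Coeff of z: A = 3
Result: 3/(z + 1) + 11/(z + 1)²


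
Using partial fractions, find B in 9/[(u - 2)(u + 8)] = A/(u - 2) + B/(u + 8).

Cover-up at u = -8: B = 9/(-8 - 2) = -9/10


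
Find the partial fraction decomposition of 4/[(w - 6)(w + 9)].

4/(w - 6)(w + 9) = α/(w - 6) + β/(w + 9). α = 4/(6 + 9) = 4/15, β = 4/(-9 - 6) = -4/15
Result: (4/15)/(w - 6) - (4/15)/(w + 9)


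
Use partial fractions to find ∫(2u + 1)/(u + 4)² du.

Decompose: α = 2, β = 2·(-4) + 1 = -7, so (2u + 1)/(u + 4)² = 2/(u + 4) - 7/(u + 4)². Integrate: ∫ α/(u + 4) du = 2 ln|(u + 4)|; ∫ β/(u + 4)² du = 7/(u + 4). Sum: 2 ln|(u + 4)| + 7/(u + 4) + C


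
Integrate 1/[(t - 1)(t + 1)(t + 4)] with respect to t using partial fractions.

Cover-up: α = 1/10, β = -1/6, γ = 1/15. Decomposition: (1/10)/(t - 1) - (1/6)/(t + 1) + (1/15)/(t + 4). Integrate each term: (1/10) ln|(t - 1)| - (1/6) ln|(t + 1)| + (1/15) ln|(t + 4)| + C


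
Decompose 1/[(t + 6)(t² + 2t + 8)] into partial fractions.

Cover-up at t = -6: A = 1/((-6)² + 2·(-6) + 8) = 1/32. Then B = -A = -1/32, C = -A·(2 - 6) = 1/8
Result: (1/32)/(t + 6) - ((1/32)t - 1/8)/(t² + 2t + 8)


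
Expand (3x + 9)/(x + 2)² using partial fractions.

(3x + 9) = A(x + 2) + B. At x = -2: B = 3·(-2) + 9 = 3. Coeff of x: A = 3
Result: 3/(x + 2) + 3/(x + 2)²


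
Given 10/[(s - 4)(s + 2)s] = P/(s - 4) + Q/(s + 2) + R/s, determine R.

Cover-up at s = 0: R = 10/[(0 - 4)(0 + 2)] = 10/[(-4)(2)] = -10/8 = -5/4


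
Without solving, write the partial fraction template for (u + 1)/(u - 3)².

Repeated linear factor: A/(u - 3) + B/(u - 3)²


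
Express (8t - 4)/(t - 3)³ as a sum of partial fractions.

(8t - 4) = α(t - 3)² + β(t - 3) + γ. At t = 3: γ = 8·3 - 4 = 20. Coefficients: α = 0, β = 8
Result: 8/(t - 3)² + 20/(t - 3)³


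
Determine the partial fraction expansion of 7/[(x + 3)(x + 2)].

7/(x + 3)(x + 2) = α/(x + 3) + β/(x + 2). α = 7/(-3 + 2) = -7, β = 7/(-2 + 3) = 7
Result: -7/(x + 3) + 7/(x + 2)


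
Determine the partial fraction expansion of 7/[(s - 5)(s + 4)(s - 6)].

Using cover-up method: P = -7/9, Q = 7/90, R = 7/10
Result: (-7/9)/(s - 5) + (7/90)/(s + 4) + (7/10)/(s - 6)


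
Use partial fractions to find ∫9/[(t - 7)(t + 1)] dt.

Decompose: 9/[(t - 7)(t + 1)] = (9/8)/(t - 7) - (9/8)/(t + 1). Integrate each term: (9/8) ln|(t - 7)| - (9/8) ln|(t + 1)| + C


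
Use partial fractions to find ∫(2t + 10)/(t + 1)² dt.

Decompose: α = 2, β = 2·(-1) + 10 = 8, so (2t + 10)/(t + 1)² = 2/(t + 1) + 8/(t + 1)². Integrate: ∫ α/(t + 1) dt = 2 ln|(t + 1)|; ∫ β/(t + 1)² dt = -8/(t + 1). Sum: 2 ln|(t + 1)| - 8/(t + 1) + C


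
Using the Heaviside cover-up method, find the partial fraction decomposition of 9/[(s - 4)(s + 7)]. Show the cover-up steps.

Cover (s - 4): set s=4, get P = 9/(4 + 7) = 9/11. Cover (s + 7): set s=-7, get Q = 9/(-7 - 4) = -9/11.
Result: (9/11)/(s - 4) - (9/11)/(s + 7)


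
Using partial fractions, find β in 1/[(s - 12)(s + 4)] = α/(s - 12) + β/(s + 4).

Cover-up at s = -4: β = 1/(-4 - 12) = -1/16


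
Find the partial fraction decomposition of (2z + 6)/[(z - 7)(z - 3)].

At z=7: A = (2·7 + 6)/(7 - 3) = 5. At z=3: B = (2·3 + 6)/(3 - 7) = -3
Result: 5/(z - 7) - 3/(z - 3)


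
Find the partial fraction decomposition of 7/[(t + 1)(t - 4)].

7/(t + 1)(t - 4) = α/(t + 1) + β/(t - 4). α = 7/(-1 - 4) = -7/5, β = 7/(4 + 1) = 7/5
Result: (-7/5)/(t + 1) + (7/5)/(t - 4)


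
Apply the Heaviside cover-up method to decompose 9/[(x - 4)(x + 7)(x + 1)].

Cover (x - 4), x=4: P = 9/[(4 + 7)(4 + 1)] = 9/55. Cover (x + 7), x=-7: Q = 9/[(-7 - 4)(-7 + 1)] = 3/22. Cover (x + 1), x=-1: R = 9/[(-1 - 4)(-1 + 7)] = -3/10.
Result: (9/55)/(x - 4) + (3/22)/(x + 7) - (3/10)/(x + 1)


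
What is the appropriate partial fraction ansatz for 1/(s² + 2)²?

Repeated quadratic factor: (As + B)/(s² + 2) + (Cs + D)/(s² + 2)²


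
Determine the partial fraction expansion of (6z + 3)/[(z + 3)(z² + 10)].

At z=-3: A = (6·(-3) + 3)/((-3)² + 10) = -15/19. B = -A = 15/19, C = 6 - (-3)·A = 69/19
Result: (-15/19)/(z + 3) + ((15/19)z + 69/19)/(z² + 10)


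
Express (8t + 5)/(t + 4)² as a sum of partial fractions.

(8t + 5) = α(t + 4) + β. At t = -4: β = 8·(-4) + 5 = -27. Coeff of t: α = 8
Result: 8/(t + 4) - 27/(t + 4)²


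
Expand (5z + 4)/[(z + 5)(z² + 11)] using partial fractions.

At z=-5: α = (5·(-5) + 4)/((-5)² + 11) = -7/12. β = -α = 7/12, γ = 5 - (-5)·α = 25/12
Result: (-7/12)/(z + 5) + ((7/12)z + 25/12)/(z² + 11)


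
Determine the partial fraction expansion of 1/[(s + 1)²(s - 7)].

Cover-up at s=7: γ = 1/(7 + 1)² = 1/64. Cover-up at s=-1: β = 1/(-1 - 7) = -1/8. Comparing s² coeff: α = -γ = -1/64
Result: (-1/64)/(s + 1) - (1/8)/(s + 1)² + (1/64)/(s - 7)


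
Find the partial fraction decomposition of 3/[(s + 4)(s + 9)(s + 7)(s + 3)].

Using Heaviside cover-up: (-1/5)/(s + 4) - (1/20)/(s + 9) + (1/8)/(s + 7) + (1/8)/(s + 3)


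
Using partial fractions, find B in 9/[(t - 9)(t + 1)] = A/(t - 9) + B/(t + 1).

Cover-up at t = -1: B = 9/(-1 - 9) = -9/10


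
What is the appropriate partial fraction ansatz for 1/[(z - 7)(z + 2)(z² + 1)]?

Two linear + quadratic: A/(z - 7) + B/(z + 2) + (Cz + D)/(z² + 1)


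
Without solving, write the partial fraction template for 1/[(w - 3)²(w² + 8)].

Repeated linear + quadratic: P/(w - 3) + Q/(w - 3)² + (Rw + S)/(w² + 8)


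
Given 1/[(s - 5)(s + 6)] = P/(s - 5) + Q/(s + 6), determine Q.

Cover-up at s = -6: Q = 1/(-6 - 5) = -1/11


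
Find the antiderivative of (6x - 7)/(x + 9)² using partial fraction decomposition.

Decompose: A = 6, B = 6·(-9) - 7 = -61, so (6x - 7)/(x + 9)² = 6/(x + 9) - 61/(x + 9)². Integrate: ∫ A/(x + 9) dx = 6 ln|(x + 9)|; ∫ B/(x + 9)² dx = 61/(x + 9). Sum: 6 ln|(x + 9)| + 61/(x + 9) + C


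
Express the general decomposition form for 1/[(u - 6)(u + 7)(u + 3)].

Three distinct linear factors: A/(u - 6) + B/(u + 7) + C/(u + 3)


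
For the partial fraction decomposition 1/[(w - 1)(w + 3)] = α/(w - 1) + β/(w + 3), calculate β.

Cover-up at w = -3: β = 1/(-3 - 1) = -1/4


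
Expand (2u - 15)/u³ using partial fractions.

(2u - 15) = Pu² + Qu + R. At u = 0: R = 2·0 - 15 = -15. Coefficients: P = 0, Q = 2
Result: 2/u² - 15/u³


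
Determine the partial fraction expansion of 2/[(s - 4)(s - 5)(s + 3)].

Using cover-up method: α = -2/7, β = 1/4, γ = 1/28
Result: (-2/7)/(s - 4) + (1/4)/(s - 5) + (1/28)/(s + 3)


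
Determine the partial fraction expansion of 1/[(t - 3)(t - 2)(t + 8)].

Using cover-up method: P = 1/11, Q = -1/10, R = 1/110
Result: (1/11)/(t - 3) - (1/10)/(t - 2) + (1/110)/(t + 8)


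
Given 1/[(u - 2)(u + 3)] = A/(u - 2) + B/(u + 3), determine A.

Cover-up at u = 2: A = 1/(2 + 3) = 1/5


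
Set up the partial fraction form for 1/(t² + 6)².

Repeated quadratic factor: (Pt + Q)/(t² + 6) + (Rt + S)/(t² + 6)²


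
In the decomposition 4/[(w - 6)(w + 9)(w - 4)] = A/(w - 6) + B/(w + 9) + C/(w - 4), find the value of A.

Cover-up at w = 6: A = 4/[(6 + 9)(6 - 4)] = 4/[(15)(2)] = 4/30 = 2/15


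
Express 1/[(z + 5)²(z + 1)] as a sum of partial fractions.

Cover-up at z=-1: γ = 1/(-1 + 5)² = 1/16. Cover-up at z=-5: β = 1/(-5 + 1) = -1/4. Comparing z² coeff: α = -γ = -1/16
Result: (-1/16)/(z + 5) - (1/4)/(z + 5)² + (1/16)/(z + 1)


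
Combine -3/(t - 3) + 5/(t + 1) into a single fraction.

Common denominator (t - 3)(t + 1). Numerator: -3(t + 1) + 5(t - 3) = (-3t - 3) + (5t - 15) = 2t - 18
Result: (2t - 18)/[(t - 3)(t + 1)]


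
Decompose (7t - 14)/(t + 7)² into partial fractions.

(7t - 14) = P(t + 7) + Q. At t = -7: Q = 7·(-7) - 14 = -63. Coeff of t: P = 7
Result: 7/(t + 7) - 63/(t + 7)²


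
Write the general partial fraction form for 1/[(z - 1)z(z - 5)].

Three distinct linear factors: P/(z - 1) + Q/z + R/(z - 5)


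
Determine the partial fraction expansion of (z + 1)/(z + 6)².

(z + 1) = α(z + 6) + β. At z = -6: β = 1·(-6) + 1 = -5. Coeff of z: α = 1
Result: 1/(z + 6) - 5/(z + 6)²


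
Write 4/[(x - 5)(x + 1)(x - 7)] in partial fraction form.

Using cover-up method: P = -1/3, Q = 1/12, R = 1/4
Result: (-1/3)/(x - 5) + (1/12)/(x + 1) + (1/4)/(x - 7)


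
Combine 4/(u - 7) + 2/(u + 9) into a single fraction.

Common denominator (u - 7)(u + 9). Numerator: 4(u + 9) + 2(u - 7) = (4u + 36) + (2u - 14) = 6u + 22
Result: (6u + 22)/[(u - 7)(u + 9)]


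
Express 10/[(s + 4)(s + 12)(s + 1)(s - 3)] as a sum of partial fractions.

Using Heaviside cover-up: (5/84)/(s + 4) - (1/132)/(s + 12) - (5/66)/(s + 1) + (1/42)/(s - 3)


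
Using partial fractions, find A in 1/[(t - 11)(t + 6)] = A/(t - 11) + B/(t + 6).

Cover-up at t = 11: A = 1/(11 + 6) = 1/17


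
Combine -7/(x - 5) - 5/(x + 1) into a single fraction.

Common denominator (x - 5)(x + 1). Numerator: -7(x + 1) - 5(x - 5) = (-7x - 7) - (5x - 25) = -12x + 18
Result: (-12x + 18)/[(x - 5)(x + 1)]


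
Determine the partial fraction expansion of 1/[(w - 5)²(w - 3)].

Cover-up at w=3: R = 1/(3 - 5)² = 1/4. Cover-up at w=5: Q = 1/(5 - 3) = 1/2. Comparing w² coeff: P = -R = -1/4
Result: (-1/4)/(w - 5) + (1/2)/(w - 5)² + (1/4)/(w - 3)


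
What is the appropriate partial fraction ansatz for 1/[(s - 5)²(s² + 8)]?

Repeated linear + quadratic: A/(s - 5) + B/(s - 5)² + (Cs + D)/(s² + 8)


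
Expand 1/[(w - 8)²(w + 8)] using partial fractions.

Cover-up at w=-8: C = 1/(-8 - 8)² = 1/256. Cover-up at w=8: B = 1/(8 + 8) = 1/16. Comparing w² coeff: A = -C = -1/256
Result: (-1/256)/(w - 8) + (1/16)/(w - 8)² + (1/256)/(w + 8)


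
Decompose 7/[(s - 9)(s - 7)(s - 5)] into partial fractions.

Using cover-up method: α = 7/8, β = -7/4, γ = 7/8
Result: (7/8)/(s - 9) - (7/4)/(s - 7) + (7/8)/(s - 5)


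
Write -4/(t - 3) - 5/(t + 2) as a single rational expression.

Common denominator (t - 3)(t + 2). Numerator: -4(t + 2) - 5(t - 3) = (-4t - 8) - (5t - 15) = -9t + 7
Result: (-9t + 7)/[(t - 3)(t + 2)]


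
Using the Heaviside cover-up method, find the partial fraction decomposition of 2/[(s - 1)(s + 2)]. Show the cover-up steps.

Cover (s - 1): set s=1, get A = 2/(1 + 2) = 2/3. Cover (s + 2): set s=-2, get B = 2/(-2 - 1) = -2/3.
Result: (2/3)/(s - 1) - (2/3)/(s + 2)
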